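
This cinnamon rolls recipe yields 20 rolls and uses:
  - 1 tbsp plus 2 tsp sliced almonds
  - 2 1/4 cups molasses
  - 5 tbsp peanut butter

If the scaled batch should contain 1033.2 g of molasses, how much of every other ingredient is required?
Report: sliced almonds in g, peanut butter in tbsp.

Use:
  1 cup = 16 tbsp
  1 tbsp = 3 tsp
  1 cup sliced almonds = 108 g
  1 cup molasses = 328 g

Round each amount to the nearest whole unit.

sliced almonds: 16 g; peanut butter: 7 tbsp

The original recipe has 738 g of molasses, so the scaling factor is 1033.2 ÷ 738 = 7/5 = 1.4.
sliced almonds: (1 tbsp + 2 tsp = 5/3 tbsp) × 7/5 ÷ 16 tbsp/cup × 108 g/cup ≈ 16 g
peanut butter: 5 tbsp × 7/5 = 7 tbsp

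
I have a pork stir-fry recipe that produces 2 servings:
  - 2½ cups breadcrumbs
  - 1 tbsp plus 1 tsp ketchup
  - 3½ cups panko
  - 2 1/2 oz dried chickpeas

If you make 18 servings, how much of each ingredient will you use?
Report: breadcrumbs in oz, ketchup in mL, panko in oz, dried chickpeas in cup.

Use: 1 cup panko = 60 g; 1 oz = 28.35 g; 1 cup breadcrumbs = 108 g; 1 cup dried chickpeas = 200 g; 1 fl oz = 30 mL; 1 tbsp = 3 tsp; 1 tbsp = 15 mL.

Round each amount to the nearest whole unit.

breadcrumbs: 86 oz; ketchup: 180 mL; panko: 67 oz; dried chickpeas: 3 cup

Scaling factor: 18/2 = 9.
breadcrumbs: 2.5 cup × 9 × 108 g/cup ÷ 28.35 g/oz ≈ 86 oz
ketchup: (1 tbsp + 1 tsp = 4/3 tbsp) × 9 × 15 mL/tbsp = 180 mL
panko: 3.5 cup × 9 × 60 g/cup ÷ 28.35 g/oz ≈ 67 oz
dried chickpeas: 2.5 oz × 9 × 28.35 g/oz ÷ 200 g/cup ≈ 3 cup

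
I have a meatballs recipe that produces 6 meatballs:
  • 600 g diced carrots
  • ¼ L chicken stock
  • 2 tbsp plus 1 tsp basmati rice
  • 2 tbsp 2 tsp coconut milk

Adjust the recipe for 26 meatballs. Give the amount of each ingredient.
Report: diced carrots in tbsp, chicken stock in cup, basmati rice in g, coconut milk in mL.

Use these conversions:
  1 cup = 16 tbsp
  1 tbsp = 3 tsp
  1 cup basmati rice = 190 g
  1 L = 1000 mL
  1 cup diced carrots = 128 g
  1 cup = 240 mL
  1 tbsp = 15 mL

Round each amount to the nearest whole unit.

Scaling factor: 26/6 = 13/3.
diced carrots: 600 g × 13/3 ÷ 128 g/cup × 16 tbsp/cup = 325 tbsp
chicken stock: 0.25 L × 13/3 × 1000 mL/L ÷ 240 mL/cup ≈ 5 cup
basmati rice: (2 tbsp + 1 tsp = 7/3 tbsp) × 13/3 ÷ 16 tbsp/cup × 190 g/cup ≈ 120 g
coconut milk: (2 tbsp + 2 tsp = 8/3 tbsp) × 13/3 × 15 mL/tbsp ≈ 173 mL

diced carrots: 325 tbsp; chicken stock: 5 cup; basmati rice: 120 g; coconut milk: 173 mL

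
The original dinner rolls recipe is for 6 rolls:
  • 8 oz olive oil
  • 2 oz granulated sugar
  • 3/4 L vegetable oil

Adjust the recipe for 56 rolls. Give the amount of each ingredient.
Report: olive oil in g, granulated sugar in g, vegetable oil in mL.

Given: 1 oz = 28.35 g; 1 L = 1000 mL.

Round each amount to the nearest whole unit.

Scaling factor: 56/6 = 28/3.
olive oil: 8 oz × 28/3 × 28.35 g/oz ≈ 2117 g
granulated sugar: 2 oz × 28/3 × 28.35 g/oz ≈ 529 g
vegetable oil: 0.75 L × 28/3 × 1000 mL/L = 7000 mL

olive oil: 2117 g; granulated sugar: 529 g; vegetable oil: 7000 mL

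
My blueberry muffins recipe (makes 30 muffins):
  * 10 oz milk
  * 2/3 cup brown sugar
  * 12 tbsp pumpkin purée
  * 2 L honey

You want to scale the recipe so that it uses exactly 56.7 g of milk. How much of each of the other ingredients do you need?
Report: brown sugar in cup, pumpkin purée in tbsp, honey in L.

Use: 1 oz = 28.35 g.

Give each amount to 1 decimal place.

brown sugar: 0.1 cup; pumpkin purée: 2.4 tbsp; honey: 0.4 L

The original recipe has 283.5 g of milk, so the scaling factor is 56.7 ÷ 283.5 = 1/5 = 0.2.
brown sugar: 2/3 cup × 1/5 ≈ 0.1 cup
pumpkin purée: 12 tbsp × 1/5 = 2.4 tbsp
honey: 2 L × 1/5 = 0.4 L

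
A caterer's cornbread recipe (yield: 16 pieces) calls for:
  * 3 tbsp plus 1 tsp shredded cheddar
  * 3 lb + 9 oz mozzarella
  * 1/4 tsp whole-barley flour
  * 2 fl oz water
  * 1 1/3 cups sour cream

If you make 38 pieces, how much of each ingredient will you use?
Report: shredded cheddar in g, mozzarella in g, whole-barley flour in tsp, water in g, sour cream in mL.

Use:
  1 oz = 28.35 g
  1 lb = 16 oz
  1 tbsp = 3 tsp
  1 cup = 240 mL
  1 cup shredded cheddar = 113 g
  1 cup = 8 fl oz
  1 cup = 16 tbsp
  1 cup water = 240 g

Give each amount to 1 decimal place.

Scaling factor: 38/16 = 19/8 = 2.375.
shredded cheddar: (3 tbsp + 1 tsp = 10/3 tbsp) × 19/8 ÷ 16 tbsp/cup × 113 g/cup ≈ 55.9 g
mozzarella: (3 lb + 9 oz = 3.5625 lb) × 19/8 × 16 oz/lb × 28.35 g/oz ≈ 3837.9 g
whole-barley flour: 0.25 tsp × 19/8 ≈ 0.6 tsp
water: 2 fl oz × 19/8 ÷ 8 fl oz/cup × 240 g/cup = 142.5 g
sour cream: 4/3 cup × 19/8 × 240 mL/cup = 760.0 mL

shredded cheddar: 55.9 g; mozzarella: 3837.9 g; whole-barley flour: 0.6 tsp; water: 142.5 g; sour cream: 760.0 mL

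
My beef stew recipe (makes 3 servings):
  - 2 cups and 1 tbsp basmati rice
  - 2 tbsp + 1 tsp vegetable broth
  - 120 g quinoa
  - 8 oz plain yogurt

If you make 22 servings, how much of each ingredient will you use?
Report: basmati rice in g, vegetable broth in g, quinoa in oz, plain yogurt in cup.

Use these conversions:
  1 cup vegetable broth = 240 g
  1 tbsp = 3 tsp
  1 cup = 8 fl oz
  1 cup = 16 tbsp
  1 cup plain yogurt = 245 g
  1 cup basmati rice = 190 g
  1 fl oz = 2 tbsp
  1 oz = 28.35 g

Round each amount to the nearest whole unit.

basmati rice: 2874 g; vegetable broth: 257 g; quinoa: 31 oz; plain yogurt: 7 cup

Scaling factor: 22/3.
basmati rice: (2 cup + 1 tbsp = 2.0625 cup) × 22/3 × 190 g/cup ≈ 2874 g
vegetable broth: (2 tbsp + 1 tsp = 7/3 tbsp) × 22/3 ÷ 16 tbsp/cup × 240 g/cup ≈ 257 g
quinoa: 120 g × 22/3 ÷ 28.35 g/oz ≈ 31 oz
plain yogurt: 8 oz × 22/3 × 28.35 g/oz ÷ 245 g/cup ≈ 7 cup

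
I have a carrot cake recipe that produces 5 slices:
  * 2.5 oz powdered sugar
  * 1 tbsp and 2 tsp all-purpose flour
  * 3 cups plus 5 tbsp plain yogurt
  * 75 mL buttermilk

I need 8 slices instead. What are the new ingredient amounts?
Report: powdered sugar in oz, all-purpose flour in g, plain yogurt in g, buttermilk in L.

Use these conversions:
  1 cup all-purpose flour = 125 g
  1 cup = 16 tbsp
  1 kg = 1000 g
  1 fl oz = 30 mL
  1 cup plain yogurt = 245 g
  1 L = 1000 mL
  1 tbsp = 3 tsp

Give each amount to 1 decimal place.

powdered sugar: 4.0 oz; all-purpose flour: 20.8 g; plain yogurt: 1298.5 g; buttermilk: 0.1 L

Scaling factor: 8/5 = 1.6.
powdered sugar: 2.5 oz × 8/5 = 4.0 oz
all-purpose flour: (1 tbsp + 2 tsp = 5/3 tbsp) × 8/5 ÷ 16 tbsp/cup × 125 g/cup ≈ 20.8 g
plain yogurt: (3 cup + 5 tbsp = 3.3125 cup) × 8/5 × 245 g/cup = 1298.5 g
buttermilk: 75 mL × 8/5 ÷ 1000 mL/L ≈ 0.1 L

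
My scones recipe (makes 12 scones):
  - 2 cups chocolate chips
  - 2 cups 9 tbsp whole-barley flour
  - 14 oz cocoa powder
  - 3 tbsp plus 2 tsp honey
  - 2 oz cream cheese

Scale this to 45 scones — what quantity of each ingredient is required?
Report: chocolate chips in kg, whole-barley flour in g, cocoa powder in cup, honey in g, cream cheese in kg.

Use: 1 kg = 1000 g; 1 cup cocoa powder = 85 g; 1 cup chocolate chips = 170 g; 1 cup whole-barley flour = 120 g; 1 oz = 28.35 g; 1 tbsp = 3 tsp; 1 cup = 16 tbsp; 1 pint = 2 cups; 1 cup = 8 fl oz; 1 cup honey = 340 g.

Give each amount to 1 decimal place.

chocolate chips: 1.3 kg; whole-barley flour: 1153.1 g; cocoa powder: 17.5 cup; honey: 292.2 g; cream cheese: 0.2 kg

Scaling factor: 45/12 = 15/4 = 3.75.
chocolate chips: 2 cup × 15/4 × 170 g/cup ÷ 1000 g/kg ≈ 1.3 kg
whole-barley flour: (2 cup + 9 tbsp = 2.5625 cup) × 15/4 × 120 g/cup ≈ 1153.1 g
cocoa powder: 14 oz × 15/4 × 28.35 g/oz ÷ 85 g/cup ≈ 17.5 cup
honey: (3 tbsp + 2 tsp = 11/3 tbsp) × 15/4 ÷ 16 tbsp/cup × 340 g/cup ≈ 292.2 g
cream cheese: 2 oz × 15/4 × 28.35 g/oz ÷ 1000 g/kg ≈ 0.2 kg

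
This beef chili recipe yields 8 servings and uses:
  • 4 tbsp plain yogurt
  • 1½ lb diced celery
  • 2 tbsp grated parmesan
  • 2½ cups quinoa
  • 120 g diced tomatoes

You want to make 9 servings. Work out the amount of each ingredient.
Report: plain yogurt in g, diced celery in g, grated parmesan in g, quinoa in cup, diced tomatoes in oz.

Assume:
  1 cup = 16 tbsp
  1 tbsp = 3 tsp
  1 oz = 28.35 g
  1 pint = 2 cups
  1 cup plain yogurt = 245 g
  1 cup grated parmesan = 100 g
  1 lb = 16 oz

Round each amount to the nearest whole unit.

Scaling factor: 9/8 = 1.125.
plain yogurt: 4 tbsp × 9/8 ÷ 16 tbsp/cup × 245 g/cup ≈ 69 g
diced celery: 1.5 lb × 9/8 × 16 oz/lb × 28.35 g/oz ≈ 765 g
grated parmesan: 2 tbsp × 9/8 ÷ 16 tbsp/cup × 100 g/cup ≈ 14 g
quinoa: 2.5 cup × 9/8 ≈ 3 cup
diced tomatoes: 120 g × 9/8 ÷ 28.35 g/oz ≈ 5 oz

plain yogurt: 69 g; diced celery: 765 g; grated parmesan: 14 g; quinoa: 3 cup; diced tomatoes: 5 oz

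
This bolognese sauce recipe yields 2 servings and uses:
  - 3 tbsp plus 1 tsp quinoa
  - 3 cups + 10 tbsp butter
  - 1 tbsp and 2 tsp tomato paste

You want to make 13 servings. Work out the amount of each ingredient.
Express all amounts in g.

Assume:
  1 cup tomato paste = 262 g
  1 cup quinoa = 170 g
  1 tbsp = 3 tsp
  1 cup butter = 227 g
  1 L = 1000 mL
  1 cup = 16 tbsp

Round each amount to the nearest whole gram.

Scaling factor: 13/2 = 6.5.
quinoa: (3 tbsp + 1 tsp = 10/3 tbsp) × 13/2 ÷ 16 tbsp/cup × 170 g/cup ≈ 230 g
butter: (3 cup + 10 tbsp = 3.625 cup) × 13/2 × 227 g/cup ≈ 5349 g
tomato paste: (1 tbsp + 2 tsp = 5/3 tbsp) × 13/2 ÷ 16 tbsp/cup × 262 g/cup ≈ 177 g

quinoa: 230 g; butter: 5349 g; tomato paste: 177 g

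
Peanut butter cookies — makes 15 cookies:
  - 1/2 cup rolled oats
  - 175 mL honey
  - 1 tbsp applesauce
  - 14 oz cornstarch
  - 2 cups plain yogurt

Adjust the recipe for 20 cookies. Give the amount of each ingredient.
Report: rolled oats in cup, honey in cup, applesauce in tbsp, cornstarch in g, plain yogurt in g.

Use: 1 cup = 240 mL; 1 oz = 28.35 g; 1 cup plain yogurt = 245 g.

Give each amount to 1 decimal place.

rolled oats: 0.7 cup; honey: 1.0 cup; applesauce: 1.3 tbsp; cornstarch: 529.2 g; plain yogurt: 653.3 g

Scaling factor: 20/15 = 4/3.
rolled oats: 0.5 cup × 4/3 ≈ 0.7 cup
honey: 175 mL × 4/3 ÷ 240 mL/cup ≈ 1.0 cup
applesauce: 1 tbsp × 4/3 ≈ 1.3 tbsp
cornstarch: 14 oz × 4/3 × 28.35 g/oz = 529.2 g
plain yogurt: 2 cup × 4/3 × 245 g/cup ≈ 653.3 g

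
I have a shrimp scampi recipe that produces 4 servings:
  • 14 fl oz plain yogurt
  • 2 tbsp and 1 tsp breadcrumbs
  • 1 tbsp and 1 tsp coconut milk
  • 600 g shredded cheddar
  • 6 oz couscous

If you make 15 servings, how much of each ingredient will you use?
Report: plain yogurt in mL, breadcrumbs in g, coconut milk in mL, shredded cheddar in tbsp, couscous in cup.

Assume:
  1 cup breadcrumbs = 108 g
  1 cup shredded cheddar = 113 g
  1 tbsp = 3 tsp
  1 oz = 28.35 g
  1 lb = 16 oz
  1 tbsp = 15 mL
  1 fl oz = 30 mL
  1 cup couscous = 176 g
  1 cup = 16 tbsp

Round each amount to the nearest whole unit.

Scaling factor: 15/4 = 3.75.
plain yogurt: 14 fl oz × 15/4 × 30 mL/fl oz = 1575 mL
breadcrumbs: (2 tbsp + 1 tsp = 7/3 tbsp) × 15/4 ÷ 16 tbsp/cup × 108 g/cup ≈ 59 g
coconut milk: (1 tbsp + 1 tsp = 4/3 tbsp) × 15/4 × 15 mL/tbsp = 75 mL
shredded cheddar: 600 g × 15/4 ÷ 113 g/cup × 16 tbsp/cup ≈ 319 tbsp
couscous: 6 oz × 15/4 × 28.35 g/oz ÷ 176 g/cup ≈ 4 cup

plain yogurt: 1575 mL; breadcrumbs: 59 g; coconut milk: 75 mL; shredded cheddar: 319 tbsp; couscous: 4 cup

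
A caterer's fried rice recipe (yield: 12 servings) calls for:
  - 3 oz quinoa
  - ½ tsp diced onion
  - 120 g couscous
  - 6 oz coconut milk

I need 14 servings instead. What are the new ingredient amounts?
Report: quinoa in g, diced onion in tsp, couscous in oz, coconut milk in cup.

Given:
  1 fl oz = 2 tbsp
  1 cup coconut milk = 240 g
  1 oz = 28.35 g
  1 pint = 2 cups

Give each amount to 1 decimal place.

quinoa: 99.2 g; diced onion: 0.6 tsp; couscous: 4.9 oz; coconut milk: 0.8 cup

Scaling factor: 14/12 = 7/6.
quinoa: 3 oz × 7/6 × 28.35 g/oz ≈ 99.2 g
diced onion: 0.5 tsp × 7/6 ≈ 0.6 tsp
couscous: 120 g × 7/6 ÷ 28.35 g/oz ≈ 4.9 oz
coconut milk: 6 oz × 7/6 × 28.35 g/oz ÷ 240 g/cup ≈ 0.8 cup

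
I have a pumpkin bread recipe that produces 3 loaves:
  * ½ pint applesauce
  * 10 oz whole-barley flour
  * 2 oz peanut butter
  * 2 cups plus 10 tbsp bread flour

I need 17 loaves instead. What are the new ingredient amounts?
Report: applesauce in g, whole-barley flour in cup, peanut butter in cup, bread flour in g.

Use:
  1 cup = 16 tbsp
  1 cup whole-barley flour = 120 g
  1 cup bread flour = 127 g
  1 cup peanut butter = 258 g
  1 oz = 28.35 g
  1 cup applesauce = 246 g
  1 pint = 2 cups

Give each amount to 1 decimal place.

applesauce: 1394.0 g; whole-barley flour: 13.4 cup; peanut butter: 1.2 cup; bread flour: 1889.1 g

Scaling factor: 17/3.
applesauce: 0.5 pint × 17/3 × 2 cup/pint × 246 g/cup = 1394.0 g
whole-barley flour: 10 oz × 17/3 × 28.35 g/oz ÷ 120 g/cup ≈ 13.4 cup
peanut butter: 2 oz × 17/3 × 28.35 g/oz ÷ 258 g/cup ≈ 1.2 cup
bread flour: (2 cup + 10 tbsp = 2.625 cup) × 17/3 × 127 g/cup ≈ 1889.1 g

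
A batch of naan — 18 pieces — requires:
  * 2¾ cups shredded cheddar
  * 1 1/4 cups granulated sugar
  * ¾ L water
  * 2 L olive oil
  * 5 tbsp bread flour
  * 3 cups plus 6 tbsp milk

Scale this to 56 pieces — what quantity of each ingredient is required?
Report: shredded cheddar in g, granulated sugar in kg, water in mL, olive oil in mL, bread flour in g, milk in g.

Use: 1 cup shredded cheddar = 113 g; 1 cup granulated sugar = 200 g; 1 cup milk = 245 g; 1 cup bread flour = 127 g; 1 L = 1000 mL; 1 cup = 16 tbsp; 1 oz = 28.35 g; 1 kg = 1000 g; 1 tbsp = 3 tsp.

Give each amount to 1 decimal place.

shredded cheddar: 966.8 g; granulated sugar: 0.8 kg; water: 2333.3 mL; olive oil: 6222.2 mL; bread flour: 123.5 g; milk: 2572.5 g

Scaling factor: 56/18 = 28/9.
shredded cheddar: 2.75 cup × 28/9 × 113 g/cup ≈ 966.8 g
granulated sugar: 1.25 cup × 28/9 × 200 g/cup ÷ 1000 g/kg ≈ 0.8 kg
water: 0.75 L × 28/9 × 1000 mL/L ≈ 2333.3 mL
olive oil: 2 L × 28/9 × 1000 mL/L ≈ 6222.2 mL
bread flour: 5 tbsp × 28/9 ÷ 16 tbsp/cup × 127 g/cup ≈ 123.5 g
milk: (3 cup + 6 tbsp = 3.375 cup) × 28/9 × 245 g/cup = 2572.5 g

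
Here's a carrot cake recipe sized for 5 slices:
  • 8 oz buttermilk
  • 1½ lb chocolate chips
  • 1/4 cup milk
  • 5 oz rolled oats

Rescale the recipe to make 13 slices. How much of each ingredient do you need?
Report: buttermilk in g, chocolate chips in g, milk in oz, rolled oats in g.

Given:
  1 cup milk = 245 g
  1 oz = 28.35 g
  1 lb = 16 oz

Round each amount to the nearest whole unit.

buttermilk: 590 g; chocolate chips: 1769 g; milk: 6 oz; rolled oats: 369 g

Scaling factor: 13/5 = 2.6.
buttermilk: 8 oz × 13/5 × 28.35 g/oz ≈ 590 g
chocolate chips: 1.5 lb × 13/5 × 16 oz/lb × 28.35 g/oz ≈ 1769 g
milk: 0.25 cup × 13/5 × 245 g/cup ÷ 28.35 g/oz ≈ 6 oz
rolled oats: 5 oz × 13/5 × 28.35 g/oz ≈ 369 g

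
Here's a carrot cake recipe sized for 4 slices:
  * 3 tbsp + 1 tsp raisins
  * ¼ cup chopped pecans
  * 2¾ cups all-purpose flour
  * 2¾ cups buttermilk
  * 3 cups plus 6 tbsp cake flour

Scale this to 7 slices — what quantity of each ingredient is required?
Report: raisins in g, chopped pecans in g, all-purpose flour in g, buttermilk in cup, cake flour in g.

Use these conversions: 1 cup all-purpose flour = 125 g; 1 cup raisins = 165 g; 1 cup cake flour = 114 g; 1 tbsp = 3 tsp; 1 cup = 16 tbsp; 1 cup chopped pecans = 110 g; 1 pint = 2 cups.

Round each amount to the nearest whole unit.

Scaling factor: 7/4 = 1.75.
raisins: (3 tbsp + 1 tsp = 10/3 tbsp) × 7/4 ÷ 16 tbsp/cup × 165 g/cup ≈ 60 g
chopped pecans: 0.25 cup × 7/4 × 110 g/cup ≈ 48 g
all-purpose flour: 2.75 cup × 7/4 × 125 g/cup ≈ 602 g
buttermilk: 2.75 cup × 7/4 ≈ 5 cup
cake flour: (3 cup + 6 tbsp = 3.375 cup) × 7/4 × 114 g/cup ≈ 673 g

raisins: 60 g; chopped pecans: 48 g; all-purpose flour: 602 g; buttermilk: 5 cup; cake flour: 673 g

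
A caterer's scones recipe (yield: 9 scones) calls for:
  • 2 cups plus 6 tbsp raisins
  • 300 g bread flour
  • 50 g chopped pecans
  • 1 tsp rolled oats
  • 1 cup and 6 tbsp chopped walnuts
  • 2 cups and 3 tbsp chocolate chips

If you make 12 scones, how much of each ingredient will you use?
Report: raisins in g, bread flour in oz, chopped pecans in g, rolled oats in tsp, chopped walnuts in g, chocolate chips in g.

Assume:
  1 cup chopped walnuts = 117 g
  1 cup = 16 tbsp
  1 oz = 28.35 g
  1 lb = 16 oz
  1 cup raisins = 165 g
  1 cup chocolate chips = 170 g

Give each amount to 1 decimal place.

Scaling factor: 12/9 = 4/3.
raisins: (2 cup + 6 tbsp = 2.375 cup) × 4/3 × 165 g/cup = 522.5 g
bread flour: 300 g × 4/3 ÷ 28.35 g/oz ≈ 14.1 oz
chopped pecans: 50 g × 4/3 ≈ 66.7 g
rolled oats: 1 tsp × 4/3 ≈ 1.3 tsp
chopped walnuts: (1 cup + 6 tbsp = 1.375 cup) × 4/3 × 117 g/cup = 214.5 g
chocolate chips: (2 cup + 3 tbsp = 2.1875 cup) × 4/3 × 170 g/cup ≈ 495.8 g

raisins: 522.5 g; bread flour: 14.1 oz; chopped pecans: 66.7 g; rolled oats: 1.3 tsp; chopped walnuts: 214.5 g; chocolate chips: 495.8 g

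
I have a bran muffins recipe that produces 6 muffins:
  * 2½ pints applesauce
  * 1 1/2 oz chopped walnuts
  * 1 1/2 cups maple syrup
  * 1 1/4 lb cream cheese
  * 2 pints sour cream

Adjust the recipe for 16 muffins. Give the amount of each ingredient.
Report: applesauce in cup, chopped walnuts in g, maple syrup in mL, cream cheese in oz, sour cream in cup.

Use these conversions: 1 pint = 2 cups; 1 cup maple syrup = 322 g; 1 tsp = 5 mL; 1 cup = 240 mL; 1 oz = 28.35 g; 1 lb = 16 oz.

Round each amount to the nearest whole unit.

Scaling factor: 16/6 = 8/3.
applesauce: 2.5 pint × 8/3 × 2 cup/pint ≈ 13 cup
chopped walnuts: 1.5 oz × 8/3 × 28.35 g/oz ≈ 113 g
maple syrup: 1.5 cup × 8/3 × 240 mL/cup = 960 mL
cream cheese: 1.25 lb × 8/3 × 16 oz/lb ≈ 53 oz
sour cream: 2 pint × 8/3 × 2 cup/pint ≈ 11 cup

applesauce: 13 cup; chopped walnuts: 113 g; maple syrup: 960 mL; cream cheese: 53 oz; sour cream: 11 cup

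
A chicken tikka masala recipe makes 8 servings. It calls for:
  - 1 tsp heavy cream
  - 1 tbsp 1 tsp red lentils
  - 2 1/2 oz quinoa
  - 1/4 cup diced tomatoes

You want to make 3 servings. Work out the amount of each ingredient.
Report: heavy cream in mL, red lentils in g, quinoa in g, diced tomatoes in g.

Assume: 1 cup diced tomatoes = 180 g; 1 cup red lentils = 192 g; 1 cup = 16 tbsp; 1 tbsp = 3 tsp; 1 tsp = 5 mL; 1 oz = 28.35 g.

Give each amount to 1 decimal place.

Scaling factor: 3/8 = 0.375.
heavy cream: 1 tsp × 3/8 × 5 mL/tsp ≈ 1.9 mL
red lentils: (1 tbsp + 1 tsp = 4/3 tbsp) × 3/8 ÷ 16 tbsp/cup × 192 g/cup = 6.0 g
quinoa: 2.5 oz × 3/8 × 28.35 g/oz ≈ 26.6 g
diced tomatoes: 0.25 cup × 3/8 × 180 g/cup ≈ 16.9 g

heavy cream: 1.9 mL; red lentils: 6.0 g; quinoa: 26.6 g; diced tomatoes: 16.9 g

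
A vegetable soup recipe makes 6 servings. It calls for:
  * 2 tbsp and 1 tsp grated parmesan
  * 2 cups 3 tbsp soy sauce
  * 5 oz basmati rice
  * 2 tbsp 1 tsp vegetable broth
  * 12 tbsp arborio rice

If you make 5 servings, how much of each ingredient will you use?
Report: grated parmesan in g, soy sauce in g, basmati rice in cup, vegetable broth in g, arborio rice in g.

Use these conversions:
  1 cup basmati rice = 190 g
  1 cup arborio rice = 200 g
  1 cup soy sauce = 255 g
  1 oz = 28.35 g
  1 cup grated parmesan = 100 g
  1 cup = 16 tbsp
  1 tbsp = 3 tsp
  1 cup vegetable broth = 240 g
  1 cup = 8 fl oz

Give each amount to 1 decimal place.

grated parmesan: 12.2 g; soy sauce: 464.8 g; basmati rice: 0.6 cup; vegetable broth: 29.2 g; arborio rice: 125.0 g

Scaling factor: 5/6.
grated parmesan: (2 tbsp + 1 tsp = 7/3 tbsp) × 5/6 ÷ 16 tbsp/cup × 100 g/cup ≈ 12.2 g
soy sauce: (2 cup + 3 tbsp = 2.1875 cup) × 5/6 × 255 g/cup ≈ 464.8 g
basmati rice: 5 oz × 5/6 × 28.35 g/oz ÷ 190 g/cup ≈ 0.6 cup
vegetable broth: (2 tbsp + 1 tsp = 7/3 tbsp) × 5/6 ÷ 16 tbsp/cup × 240 g/cup ≈ 29.2 g
arborio rice: 12 tbsp × 5/6 ÷ 16 tbsp/cup × 200 g/cup = 125.0 g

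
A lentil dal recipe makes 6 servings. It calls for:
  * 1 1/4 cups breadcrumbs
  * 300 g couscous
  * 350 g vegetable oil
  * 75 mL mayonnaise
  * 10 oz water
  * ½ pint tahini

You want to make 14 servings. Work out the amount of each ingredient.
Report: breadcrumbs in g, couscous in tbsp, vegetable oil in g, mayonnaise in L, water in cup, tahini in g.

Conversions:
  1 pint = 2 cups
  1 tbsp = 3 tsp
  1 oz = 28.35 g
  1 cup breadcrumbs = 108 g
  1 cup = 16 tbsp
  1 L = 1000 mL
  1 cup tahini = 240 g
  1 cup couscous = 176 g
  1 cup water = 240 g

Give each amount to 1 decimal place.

breadcrumbs: 315.0 g; couscous: 63.6 tbsp; vegetable oil: 816.7 g; mayonnaise: 0.2 L; water: 2.8 cup; tahini: 560.0 g

Scaling factor: 14/6 = 7/3.
breadcrumbs: 1.25 cup × 7/3 × 108 g/cup = 315.0 g
couscous: 300 g × 7/3 ÷ 176 g/cup × 16 tbsp/cup ≈ 63.6 tbsp
vegetable oil: 350 g × 7/3 ≈ 816.7 g
mayonnaise: 75 mL × 7/3 ÷ 1000 mL/L ≈ 0.2 L
water: 10 oz × 7/3 × 28.35 g/oz ÷ 240 g/cup ≈ 2.8 cup
tahini: 0.5 pint × 7/3 × 2 cup/pint × 240 g/cup = 560.0 g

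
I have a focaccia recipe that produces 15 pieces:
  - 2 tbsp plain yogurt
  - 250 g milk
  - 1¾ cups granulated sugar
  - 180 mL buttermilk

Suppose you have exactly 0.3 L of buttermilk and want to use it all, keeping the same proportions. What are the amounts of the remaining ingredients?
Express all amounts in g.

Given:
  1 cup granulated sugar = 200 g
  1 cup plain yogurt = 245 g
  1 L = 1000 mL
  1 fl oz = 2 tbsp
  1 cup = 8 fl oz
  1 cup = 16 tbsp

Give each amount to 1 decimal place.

plain yogurt: 51.0 g; milk: 416.7 g; granulated sugar: 583.3 g

The original recipe has 0.18 L of buttermilk, so the scaling factor is 0.3 ÷ 0.18 = 5/3.
plain yogurt: 2 tbsp × 5/3 ÷ 16 tbsp/cup × 245 g/cup ≈ 51.0 g
milk: 250 g × 5/3 ≈ 416.7 g
granulated sugar: 1.75 cup × 5/3 × 200 g/cup ≈ 583.3 g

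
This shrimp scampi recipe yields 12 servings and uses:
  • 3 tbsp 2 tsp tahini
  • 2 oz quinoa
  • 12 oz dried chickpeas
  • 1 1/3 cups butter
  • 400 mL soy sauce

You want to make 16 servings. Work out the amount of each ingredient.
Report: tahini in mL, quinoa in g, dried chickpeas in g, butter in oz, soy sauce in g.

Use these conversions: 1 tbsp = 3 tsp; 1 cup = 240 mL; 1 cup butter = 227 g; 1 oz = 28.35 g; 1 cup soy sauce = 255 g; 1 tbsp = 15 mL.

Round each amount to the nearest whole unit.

tahini: 73 mL; quinoa: 76 g; dried chickpeas: 454 g; butter: 14 oz; soy sauce: 567 g

Scaling factor: 16/12 = 4/3.
tahini: (3 tbsp + 2 tsp = 11/3 tbsp) × 4/3 × 15 mL/tbsp ≈ 73 mL
quinoa: 2 oz × 4/3 × 28.35 g/oz ≈ 76 g
dried chickpeas: 12 oz × 4/3 × 28.35 g/oz ≈ 454 g
butter: 4/3 cup × 4/3 × 227 g/cup ÷ 28.35 g/oz ≈ 14 oz
soy sauce: 400 mL × 4/3 ÷ 240 mL/cup × 255 g/cup ≈ 567 g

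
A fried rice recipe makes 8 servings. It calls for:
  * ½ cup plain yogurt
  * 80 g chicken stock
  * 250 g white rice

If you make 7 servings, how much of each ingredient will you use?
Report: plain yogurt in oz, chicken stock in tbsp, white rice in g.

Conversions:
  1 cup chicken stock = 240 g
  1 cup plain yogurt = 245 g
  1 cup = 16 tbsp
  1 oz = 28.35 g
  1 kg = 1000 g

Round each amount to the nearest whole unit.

plain yogurt: 4 oz; chicken stock: 5 tbsp; white rice: 219 g

Scaling factor: 7/8 = 0.875.
plain yogurt: 0.5 cup × 7/8 × 245 g/cup ÷ 28.35 g/oz ≈ 4 oz
chicken stock: 80 g × 7/8 ÷ 240 g/cup × 16 tbsp/cup ≈ 5 tbsp
white rice: 250 g × 7/8 ≈ 219 g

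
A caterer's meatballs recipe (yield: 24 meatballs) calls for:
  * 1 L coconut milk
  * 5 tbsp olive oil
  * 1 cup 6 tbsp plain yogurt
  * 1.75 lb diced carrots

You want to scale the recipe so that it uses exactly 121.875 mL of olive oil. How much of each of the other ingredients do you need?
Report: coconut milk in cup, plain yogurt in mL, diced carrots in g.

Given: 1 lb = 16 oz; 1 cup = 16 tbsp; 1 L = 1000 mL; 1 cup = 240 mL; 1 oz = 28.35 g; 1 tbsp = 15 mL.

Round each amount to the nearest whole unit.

The original recipe has 75 mL of olive oil, so the scaling factor is 121.875 ÷ 75 = 13/8 = 1.625.
coconut milk: 1 L × 13/8 × 1000 mL/L ÷ 240 mL/cup ≈ 7 cup
plain yogurt: (1 cup + 6 tbsp = 1.375 cup) × 13/8 × 240 mL/cup ≈ 536 mL
diced carrots: 1.75 lb × 13/8 × 16 oz/lb × 28.35 g/oz ≈ 1290 g

coconut milk: 7 cup; plain yogurt: 536 mL; diced carrots: 1290 g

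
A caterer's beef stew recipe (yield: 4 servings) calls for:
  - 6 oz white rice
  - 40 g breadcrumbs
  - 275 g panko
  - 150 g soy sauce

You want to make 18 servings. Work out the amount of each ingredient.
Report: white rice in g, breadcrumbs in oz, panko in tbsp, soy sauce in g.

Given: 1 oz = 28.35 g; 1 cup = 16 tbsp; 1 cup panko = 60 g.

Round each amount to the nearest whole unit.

white rice: 765 g; breadcrumbs: 6 oz; panko: 330 tbsp; soy sauce: 675 g

Scaling factor: 18/4 = 9/2 = 4.5.
white rice: 6 oz × 9/2 × 28.35 g/oz ≈ 765 g
breadcrumbs: 40 g × 9/2 ÷ 28.35 g/oz ≈ 6 oz
panko: 275 g × 9/2 ÷ 60 g/cup × 16 tbsp/cup = 330 tbsp
soy sauce: 150 g × 9/2 = 675 g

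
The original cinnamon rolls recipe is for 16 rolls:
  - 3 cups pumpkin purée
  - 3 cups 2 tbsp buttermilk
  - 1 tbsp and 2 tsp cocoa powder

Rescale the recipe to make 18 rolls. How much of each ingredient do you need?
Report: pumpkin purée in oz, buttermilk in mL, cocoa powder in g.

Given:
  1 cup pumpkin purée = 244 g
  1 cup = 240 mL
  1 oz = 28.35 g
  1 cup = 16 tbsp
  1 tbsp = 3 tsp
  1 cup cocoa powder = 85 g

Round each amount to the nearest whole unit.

Scaling factor: 18/16 = 9/8 = 1.125.
pumpkin purée: 3 cup × 9/8 × 244 g/cup ÷ 28.35 g/oz ≈ 29 oz
buttermilk: (3 cup + 2 tbsp = 3.125 cup) × 9/8 × 240 mL/cup ≈ 844 mL
cocoa powder: (1 tbsp + 2 tsp = 5/3 tbsp) × 9/8 ÷ 16 tbsp/cup × 85 g/cup ≈ 10 g

pumpkin purée: 29 oz; buttermilk: 844 mL; cocoa powder: 10 g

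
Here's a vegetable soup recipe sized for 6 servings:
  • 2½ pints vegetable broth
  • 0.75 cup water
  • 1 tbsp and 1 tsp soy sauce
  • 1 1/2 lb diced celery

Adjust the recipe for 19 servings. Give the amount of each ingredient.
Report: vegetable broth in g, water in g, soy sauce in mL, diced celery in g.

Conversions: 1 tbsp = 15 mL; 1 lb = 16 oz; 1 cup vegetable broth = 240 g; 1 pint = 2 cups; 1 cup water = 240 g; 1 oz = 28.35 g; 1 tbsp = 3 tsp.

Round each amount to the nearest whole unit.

vegetable broth: 3800 g; water: 570 g; soy sauce: 63 mL; diced celery: 2155 g

Scaling factor: 19/6.
vegetable broth: 2.5 pint × 19/6 × 2 cup/pint × 240 g/cup = 3800 g
water: 0.75 cup × 19/6 × 240 g/cup = 570 g
soy sauce: (1 tbsp + 1 tsp = 4/3 tbsp) × 19/6 × 15 mL/tbsp ≈ 63 mL
diced celery: 1.5 lb × 19/6 × 16 oz/lb × 28.35 g/oz ≈ 2155 g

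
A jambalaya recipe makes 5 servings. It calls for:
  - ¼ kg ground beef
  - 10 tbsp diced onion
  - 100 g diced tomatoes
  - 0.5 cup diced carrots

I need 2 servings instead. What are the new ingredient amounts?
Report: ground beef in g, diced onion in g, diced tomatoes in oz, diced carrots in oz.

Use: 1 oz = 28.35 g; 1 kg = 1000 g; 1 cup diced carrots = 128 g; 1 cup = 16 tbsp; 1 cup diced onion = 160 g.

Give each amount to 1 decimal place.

Scaling factor: 2/5 = 0.4.
ground beef: 0.25 kg × 2/5 × 1000 g/kg = 100.0 g
diced onion: 10 tbsp × 2/5 ÷ 16 tbsp/cup × 160 g/cup = 40.0 g
diced tomatoes: 100 g × 2/5 ÷ 28.35 g/oz ≈ 1.4 oz
diced carrots: 0.5 cup × 2/5 × 128 g/cup ÷ 28.35 g/oz ≈ 0.9 oz

ground beef: 100.0 g; diced onion: 40.0 g; diced tomatoes: 1.4 oz; diced carrots: 0.9 oz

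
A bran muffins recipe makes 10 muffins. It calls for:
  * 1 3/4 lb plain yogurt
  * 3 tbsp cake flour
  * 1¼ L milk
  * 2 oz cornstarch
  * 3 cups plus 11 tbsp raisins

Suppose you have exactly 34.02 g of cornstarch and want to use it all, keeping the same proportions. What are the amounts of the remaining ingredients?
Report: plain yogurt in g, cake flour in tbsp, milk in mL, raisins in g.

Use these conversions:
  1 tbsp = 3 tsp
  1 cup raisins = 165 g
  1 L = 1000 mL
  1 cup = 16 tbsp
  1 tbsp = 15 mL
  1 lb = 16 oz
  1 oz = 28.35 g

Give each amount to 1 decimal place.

The original recipe has 56.7 g of cornstarch, so the scaling factor is 34.02 ÷ 56.7 = 3/5 = 0.6.
plain yogurt: 1.75 lb × 3/5 × 16 oz/lb × 28.35 g/oz ≈ 476.3 g
cake flour: 3 tbsp × 3/5 = 1.8 tbsp
milk: 1.25 L × 3/5 × 1000 mL/L = 750.0 mL
raisins: (3 cup + 11 tbsp = 3.6875 cup) × 3/5 × 165 g/cup ≈ 365.1 g

plain yogurt: 476.3 g; cake flour: 1.8 tbsp; milk: 750.0 mL; raisins: 365.1 g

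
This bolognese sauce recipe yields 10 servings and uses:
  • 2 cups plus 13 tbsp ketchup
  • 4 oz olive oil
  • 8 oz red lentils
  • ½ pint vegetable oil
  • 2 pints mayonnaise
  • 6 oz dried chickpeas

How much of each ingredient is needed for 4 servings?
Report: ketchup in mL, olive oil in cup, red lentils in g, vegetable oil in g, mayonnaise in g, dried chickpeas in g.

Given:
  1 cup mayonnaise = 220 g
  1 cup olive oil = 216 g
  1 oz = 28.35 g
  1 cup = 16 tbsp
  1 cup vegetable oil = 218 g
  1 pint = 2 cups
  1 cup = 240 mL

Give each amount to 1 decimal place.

Scaling factor: 4/10 = 2/5 = 0.4.
ketchup: (2 cup + 13 tbsp = 2.8125 cup) × 2/5 × 240 mL/cup = 270.0 mL
olive oil: 4 oz × 2/5 × 28.35 g/oz ÷ 216 g/cup ≈ 0.2 cup
red lentils: 8 oz × 2/5 × 28.35 g/oz ≈ 90.7 g
vegetable oil: 0.5 pint × 2/5 × 2 cup/pint × 218 g/cup = 87.2 g
mayonnaise: 2 pint × 2/5 × 2 cup/pint × 220 g/cup = 352.0 g
dried chickpeas: 6 oz × 2/5 × 28.35 g/oz ≈ 68.0 g

ketchup: 270.0 mL; olive oil: 0.2 cup; red lentils: 90.7 g; vegetable oil: 87.2 g; mayonnaise: 352.0 g; dried chickpeas: 68.0 g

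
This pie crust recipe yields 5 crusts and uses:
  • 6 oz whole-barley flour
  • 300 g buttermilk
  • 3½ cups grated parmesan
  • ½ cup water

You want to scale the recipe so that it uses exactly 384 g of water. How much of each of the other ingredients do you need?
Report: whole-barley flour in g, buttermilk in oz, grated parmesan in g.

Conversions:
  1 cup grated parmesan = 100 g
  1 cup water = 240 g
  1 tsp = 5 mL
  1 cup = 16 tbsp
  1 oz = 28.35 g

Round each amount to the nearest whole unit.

The original recipe has 120 g of water, so the scaling factor is 384 ÷ 120 = 16/5 = 3.2.
whole-barley flour: 6 oz × 16/5 × 28.35 g/oz ≈ 544 g
buttermilk: 300 g × 16/5 ÷ 28.35 g/oz ≈ 34 oz
grated parmesan: 3.5 cup × 16/5 × 100 g/cup = 1120 g

whole-barley flour: 544 g; buttermilk: 34 oz; grated parmesan: 1120 g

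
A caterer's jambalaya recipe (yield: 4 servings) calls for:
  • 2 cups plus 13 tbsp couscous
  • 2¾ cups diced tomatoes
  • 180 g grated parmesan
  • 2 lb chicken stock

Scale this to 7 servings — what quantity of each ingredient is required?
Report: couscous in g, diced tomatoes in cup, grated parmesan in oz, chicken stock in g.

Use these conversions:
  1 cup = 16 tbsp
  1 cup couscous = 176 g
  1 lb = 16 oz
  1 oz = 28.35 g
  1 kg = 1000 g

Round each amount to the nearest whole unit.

couscous: 866 g; diced tomatoes: 5 cup; grated parmesan: 11 oz; chicken stock: 1588 g

Scaling factor: 7/4 = 1.75.
couscous: (2 cup + 13 tbsp = 2.8125 cup) × 7/4 × 176 g/cup ≈ 866 g
diced tomatoes: 2.75 cup × 7/4 ≈ 5 cup
grated parmesan: 180 g × 7/4 ÷ 28.35 g/oz ≈ 11 oz
chicken stock: 2 lb × 7/4 × 16 oz/lb × 28.35 g/oz ≈ 1588 g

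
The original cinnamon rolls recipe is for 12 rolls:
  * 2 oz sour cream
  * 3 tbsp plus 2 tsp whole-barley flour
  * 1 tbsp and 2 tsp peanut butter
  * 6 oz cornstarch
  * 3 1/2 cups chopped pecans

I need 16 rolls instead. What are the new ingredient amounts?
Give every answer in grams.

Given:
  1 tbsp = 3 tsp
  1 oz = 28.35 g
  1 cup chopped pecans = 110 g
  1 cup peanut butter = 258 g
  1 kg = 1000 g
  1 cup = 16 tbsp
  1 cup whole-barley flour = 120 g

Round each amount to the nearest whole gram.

Scaling factor: 16/12 = 4/3.
sour cream: 2 oz × 4/3 × 28.35 g/oz ≈ 76 g
whole-barley flour: (3 tbsp + 2 tsp = 11/3 tbsp) × 4/3 ÷ 16 tbsp/cup × 120 g/cup ≈ 37 g
peanut butter: (1 tbsp + 2 tsp = 5/3 tbsp) × 4/3 ÷ 16 tbsp/cup × 258 g/cup ≈ 36 g
cornstarch: 6 oz × 4/3 × 28.35 g/oz ≈ 227 g
chopped pecans: 3.5 cup × 4/3 × 110 g/cup ≈ 513 g

sour cream: 76 g; whole-barley flour: 37 g; peanut butter: 36 g; cornstarch: 227 g; chopped pecans: 513 g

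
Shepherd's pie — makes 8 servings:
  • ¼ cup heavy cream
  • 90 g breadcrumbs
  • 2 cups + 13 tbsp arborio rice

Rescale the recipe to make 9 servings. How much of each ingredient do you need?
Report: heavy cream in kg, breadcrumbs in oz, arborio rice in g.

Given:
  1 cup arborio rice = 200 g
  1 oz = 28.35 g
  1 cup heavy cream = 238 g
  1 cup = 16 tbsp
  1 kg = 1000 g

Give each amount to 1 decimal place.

heavy cream: 0.1 kg; breadcrumbs: 3.6 oz; arborio rice: 632.8 g

Scaling factor: 9/8 = 1.125.
heavy cream: 0.25 cup × 9/8 × 238 g/cup ÷ 1000 g/kg ≈ 0.1 kg
breadcrumbs: 90 g × 9/8 ÷ 28.35 g/oz ≈ 3.6 oz
arborio rice: (2 cup + 13 tbsp = 2.8125 cup) × 9/8 × 200 g/cup ≈ 632.8 g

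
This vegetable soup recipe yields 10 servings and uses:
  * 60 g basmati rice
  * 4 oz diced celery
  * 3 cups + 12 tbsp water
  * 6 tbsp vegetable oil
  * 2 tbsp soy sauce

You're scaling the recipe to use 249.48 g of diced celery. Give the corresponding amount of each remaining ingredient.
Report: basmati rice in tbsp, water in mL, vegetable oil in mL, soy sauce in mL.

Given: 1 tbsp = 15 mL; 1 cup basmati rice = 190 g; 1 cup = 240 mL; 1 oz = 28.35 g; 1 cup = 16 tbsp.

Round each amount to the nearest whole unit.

basmati rice: 11 tbsp; water: 1980 mL; vegetable oil: 198 mL; soy sauce: 66 mL

The original recipe has 113.4 g of diced celery, so the scaling factor is 249.48 ÷ 113.4 = 11/5 = 2.2.
basmati rice: 60 g × 11/5 ÷ 190 g/cup × 16 tbsp/cup ≈ 11 tbsp
water: (3 cup + 12 tbsp = 3.75 cup) × 11/5 × 240 mL/cup = 1980 mL
vegetable oil: 6 tbsp × 11/5 × 15 mL/tbsp = 198 mL
soy sauce: 2 tbsp × 11/5 × 15 mL/tbsp = 66 mL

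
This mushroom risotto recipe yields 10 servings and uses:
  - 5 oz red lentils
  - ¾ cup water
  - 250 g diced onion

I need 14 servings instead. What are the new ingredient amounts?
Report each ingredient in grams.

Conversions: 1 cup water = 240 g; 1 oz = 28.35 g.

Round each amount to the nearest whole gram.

red lentils: 198 g; water: 252 g; diced onion: 350 g

Scaling factor: 14/10 = 7/5 = 1.4.
red lentils: 5 oz × 7/5 × 28.35 g/oz ≈ 198 g
water: 0.75 cup × 7/5 × 240 g/cup = 252 g
diced onion: 250 g × 7/5 = 350 g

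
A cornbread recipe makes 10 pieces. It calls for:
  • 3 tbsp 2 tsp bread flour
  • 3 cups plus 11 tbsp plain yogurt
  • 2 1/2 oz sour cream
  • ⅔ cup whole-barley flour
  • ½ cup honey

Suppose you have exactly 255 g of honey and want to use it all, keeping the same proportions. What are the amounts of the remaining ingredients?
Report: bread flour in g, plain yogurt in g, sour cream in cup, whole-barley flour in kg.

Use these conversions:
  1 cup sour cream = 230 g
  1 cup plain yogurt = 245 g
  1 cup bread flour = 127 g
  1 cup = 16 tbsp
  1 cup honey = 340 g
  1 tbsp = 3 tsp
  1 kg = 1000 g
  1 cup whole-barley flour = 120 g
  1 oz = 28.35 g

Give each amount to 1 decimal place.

bread flour: 43.7 g; plain yogurt: 1355.2 g; sour cream: 0.5 cup; whole-barley flour: 0.1 kg

The original recipe has 170 g of honey, so the scaling factor is 255 ÷ 170 = 3/2 = 1.5.
bread flour: (3 tbsp + 2 tsp = 11/3 tbsp) × 3/2 ÷ 16 tbsp/cup × 127 g/cup ≈ 43.7 g
plain yogurt: (3 cup + 11 tbsp = 3.6875 cup) × 3/2 × 245 g/cup ≈ 1355.2 g
sour cream: 2.5 oz × 3/2 × 28.35 g/oz ÷ 230 g/cup ≈ 0.5 cup
whole-barley flour: 2/3 cup × 3/2 × 120 g/cup ÷ 1000 g/kg ≈ 0.1 kg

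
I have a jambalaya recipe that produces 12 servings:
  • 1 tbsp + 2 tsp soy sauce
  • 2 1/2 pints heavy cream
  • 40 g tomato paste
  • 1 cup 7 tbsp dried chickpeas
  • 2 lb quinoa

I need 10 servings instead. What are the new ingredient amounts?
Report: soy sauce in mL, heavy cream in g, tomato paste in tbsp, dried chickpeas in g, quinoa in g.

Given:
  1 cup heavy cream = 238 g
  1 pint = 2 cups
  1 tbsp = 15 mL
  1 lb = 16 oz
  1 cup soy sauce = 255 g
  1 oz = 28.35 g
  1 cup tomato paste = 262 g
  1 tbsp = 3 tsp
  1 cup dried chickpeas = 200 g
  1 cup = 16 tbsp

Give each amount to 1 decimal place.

Scaling factor: 10/12 = 5/6.
soy sauce: (1 tbsp + 2 tsp = 5/3 tbsp) × 5/6 × 15 mL/tbsp ≈ 20.8 mL
heavy cream: 2.5 pint × 5/6 × 2 cup/pint × 238 g/cup ≈ 991.7 g
tomato paste: 40 g × 5/6 ÷ 262 g/cup × 16 tbsp/cup ≈ 2.0 tbsp
dried chickpeas: (1 cup + 7 tbsp = 1.4375 cup) × 5/6 × 200 g/cup ≈ 239.6 g
quinoa: 2 lb × 5/6 × 16 oz/lb × 28.35 g/oz = 756.0 g

soy sauce: 20.8 mL; heavy cream: 991.7 g; tomato paste: 2.0 tbsp; dried chickpeas: 239.6 g; quinoa: 756.0 g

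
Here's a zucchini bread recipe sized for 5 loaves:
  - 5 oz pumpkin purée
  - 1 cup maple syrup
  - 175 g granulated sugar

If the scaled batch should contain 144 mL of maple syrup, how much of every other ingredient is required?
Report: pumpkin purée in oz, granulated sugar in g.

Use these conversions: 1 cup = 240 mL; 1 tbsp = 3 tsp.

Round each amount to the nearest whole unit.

The original recipe has 240 mL of maple syrup, so the scaling factor is 144 ÷ 240 = 3/5 = 0.6.
pumpkin purée: 5 oz × 3/5 = 3 oz
granulated sugar: 175 g × 3/5 = 105 g

pumpkin purée: 3 oz; granulated sugar: 105 g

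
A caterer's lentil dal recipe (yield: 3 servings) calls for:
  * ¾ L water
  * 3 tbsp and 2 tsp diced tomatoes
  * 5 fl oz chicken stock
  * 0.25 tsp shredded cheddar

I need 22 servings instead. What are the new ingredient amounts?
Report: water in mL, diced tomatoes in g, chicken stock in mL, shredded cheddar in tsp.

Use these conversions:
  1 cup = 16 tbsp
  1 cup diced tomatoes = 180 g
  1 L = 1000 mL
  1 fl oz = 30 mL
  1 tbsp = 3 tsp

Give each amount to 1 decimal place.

water: 5500.0 mL; diced tomatoes: 302.5 g; chicken stock: 1100.0 mL; shredded cheddar: 1.8 tsp

Scaling factor: 22/3.
water: 0.75 L × 22/3 × 1000 mL/L = 5500.0 mL
diced tomatoes: (3 tbsp + 2 tsp = 11/3 tbsp) × 22/3 ÷ 16 tbsp/cup × 180 g/cup = 302.5 g
chicken stock: 5 fl oz × 22/3 × 30 mL/fl oz = 1100.0 mL
shredded cheddar: 0.25 tsp × 22/3 ≈ 1.8 tsp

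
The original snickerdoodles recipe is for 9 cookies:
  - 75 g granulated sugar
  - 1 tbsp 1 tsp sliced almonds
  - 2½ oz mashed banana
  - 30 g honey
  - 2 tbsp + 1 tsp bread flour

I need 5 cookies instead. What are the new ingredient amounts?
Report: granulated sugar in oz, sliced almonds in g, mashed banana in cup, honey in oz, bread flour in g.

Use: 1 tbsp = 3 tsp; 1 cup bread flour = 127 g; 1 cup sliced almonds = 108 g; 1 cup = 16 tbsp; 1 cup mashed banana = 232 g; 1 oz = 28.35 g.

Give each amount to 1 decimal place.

granulated sugar: 1.5 oz; sliced almonds: 5.0 g; mashed banana: 0.2 cup; honey: 0.6 oz; bread flour: 10.3 g

Scaling factor: 5/9.
granulated sugar: 75 g × 5/9 ÷ 28.35 g/oz ≈ 1.5 oz
sliced almonds: (1 tbsp + 1 tsp = 4/3 tbsp) × 5/9 ÷ 16 tbsp/cup × 108 g/cup = 5.0 g
mashed banana: 2.5 oz × 5/9 × 28.35 g/oz ÷ 232 g/cup ≈ 0.2 cup
honey: 30 g × 5/9 ÷ 28.35 g/oz ≈ 0.6 oz
bread flour: (2 tbsp + 1 tsp = 7/3 tbsp) × 5/9 ÷ 16 tbsp/cup × 127 g/cup ≈ 10.3 g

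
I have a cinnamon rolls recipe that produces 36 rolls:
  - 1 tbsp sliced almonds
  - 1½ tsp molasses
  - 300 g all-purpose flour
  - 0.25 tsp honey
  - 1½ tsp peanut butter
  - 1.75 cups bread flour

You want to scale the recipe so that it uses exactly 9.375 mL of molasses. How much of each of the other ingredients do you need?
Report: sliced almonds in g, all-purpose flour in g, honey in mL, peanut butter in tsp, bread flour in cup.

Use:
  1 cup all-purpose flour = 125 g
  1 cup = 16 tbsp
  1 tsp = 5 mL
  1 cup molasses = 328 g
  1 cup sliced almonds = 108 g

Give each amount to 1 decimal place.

sliced almonds: 8.4 g; all-purpose flour: 375.0 g; honey: 1.6 mL; peanut butter: 1.9 tsp; bread flour: 2.2 cup

The original recipe has 7.5 mL of molasses, so the scaling factor is 9.375 ÷ 7.5 = 5/4 = 1.25.
sliced almonds: 1 tbsp × 5/4 ÷ 16 tbsp/cup × 108 g/cup ≈ 8.4 g
all-purpose flour: 300 g × 5/4 = 375.0 g
honey: 0.25 tsp × 5/4 × 5 mL/tsp ≈ 1.6 mL
peanut butter: 1.5 tsp × 5/4 ≈ 1.9 tsp
bread flour: 1.75 cup × 5/4 ≈ 2.2 cup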